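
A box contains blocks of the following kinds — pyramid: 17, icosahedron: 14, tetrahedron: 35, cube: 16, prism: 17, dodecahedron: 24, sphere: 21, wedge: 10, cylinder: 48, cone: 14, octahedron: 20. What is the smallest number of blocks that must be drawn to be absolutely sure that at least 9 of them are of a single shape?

89

An adversary could hand out at most 8 blocks per shape: 8 + 8 + 8 + 8 + 8 + 8 + 8 + 8 + 8 + 8 + 8 = 88 blocks and still no shape has 9.
One more block lands in a shape already at 8, so 89 draws are enough and 88 are not.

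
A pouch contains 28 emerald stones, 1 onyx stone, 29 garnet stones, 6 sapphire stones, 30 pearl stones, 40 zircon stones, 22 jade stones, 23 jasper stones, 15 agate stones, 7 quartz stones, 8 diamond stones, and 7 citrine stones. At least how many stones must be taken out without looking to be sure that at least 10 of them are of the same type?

By pigeonhole, the 12 types are the holes; the stones drawn are the pigeons.
To avoid 10 of any one type, the worst case takes at most 9 of each type, or every stone of a type that has fewer than 9.
That gives 9 + 1 + 9 + 6 + 9 + 9 + 9 + 9 + 9 + 7 + 8 + 7 = 92 stones with no type reaching 10.
The next stone forces some type to 10, so 92 + 1 = 93.

93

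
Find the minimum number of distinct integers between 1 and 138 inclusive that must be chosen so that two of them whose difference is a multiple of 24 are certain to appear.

25

Integers whose pairwise differences are multiples of 24 are exactly those sharing a remainder mod 24. The 24 residue classes mod 24 are the pigeonholes.
With 24 integers one could put 1 in each residue class and have no class reach 2.
The 25th integer pushes some class to 2, so 24·1 + 1 = 25.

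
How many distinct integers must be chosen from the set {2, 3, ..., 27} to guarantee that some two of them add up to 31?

15

Two chosen integers sum to 31 exactly when both halves of some pair {x, 31−x} with 4 ≤ x ≤ 31−x ≤ 27 are chosen — 12 such pairs.
The remaining 2 elements (those with no distinct partner in range) can never complete a 31-sum, so the worst case takes all of them and one from each pair: 2 + 12 = 14.
Pigeonhole: the 15th integer has to be the second member of some pair, so 14 + 1 = 15.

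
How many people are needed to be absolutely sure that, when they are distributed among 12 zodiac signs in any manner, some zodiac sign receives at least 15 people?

With 168 people one could put exactly 14 in each of the 12 zodiac signs, and no zodiac sign would reach 15.
By the pigeonhole principle, one more person must land in a zodiac sign that already has 14, giving it 15.
So 12 × 14 + 1 = 169 people are required.

169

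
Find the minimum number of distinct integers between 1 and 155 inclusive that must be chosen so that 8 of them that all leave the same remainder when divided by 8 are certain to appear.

57

Pigeonhole: the 8 residue classes mod 8 are the pigeonholes.
With 56 integers one could put 7 in each residue class and have no class reach 8.
The 57th integer pushes some class to 8, so 8·7 + 1 = 57.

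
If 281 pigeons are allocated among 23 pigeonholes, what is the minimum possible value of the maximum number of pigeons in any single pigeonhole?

The 23 pigeonholes are the holes and the 281 pigeons are the pigeons.
If every pigeonhole held at most 12 pigeons, the total would be at most 23 × 12 = 276, which is less than 281.
So some pigeonhole holds at least ⌈281/23⌉ = 13 pigeons.

13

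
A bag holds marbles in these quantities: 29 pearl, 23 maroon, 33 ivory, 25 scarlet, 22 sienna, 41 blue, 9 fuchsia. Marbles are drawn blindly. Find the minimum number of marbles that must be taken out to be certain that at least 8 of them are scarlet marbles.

165

In the worst case for collecting scarlet marbles, every non-scarlet marble comes out first.
There are 29 + 23 + 33 + 22 + 41 + 9 = 157 non-scarlet marbles altogether.
After those, each further marble must be scarlet, so 157 + 8 = 165 draws guarantee 8 scarlet marbles.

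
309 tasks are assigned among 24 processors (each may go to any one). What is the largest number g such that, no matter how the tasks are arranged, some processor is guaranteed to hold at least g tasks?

13

The 24 processors are the holes and the 309 tasks are the pigeons.
If every processor held at most 12 tasks, the total would be at most 24 × 12 = 288, which is less than 309.
So some processor holds at least ⌈309/24⌉ = 13 tasks.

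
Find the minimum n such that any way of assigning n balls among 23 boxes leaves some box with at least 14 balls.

With 299 balls one could put exactly 13 in each of the 23 boxes, and no box would reach 14.
One more ball must land in a box that already has 13, giving it 14.
So 23 × 13 + 1 = 300 balls are required.

300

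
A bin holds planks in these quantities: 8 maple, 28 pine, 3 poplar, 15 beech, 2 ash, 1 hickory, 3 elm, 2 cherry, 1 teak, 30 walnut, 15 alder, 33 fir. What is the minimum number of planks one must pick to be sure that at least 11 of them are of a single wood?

71

Put each drawn plank into a box by wood. The largest draw with every box below 11 takes min(count, 10) from each wood; woods with fewer than 10 contribute all they have.
Σ min(cᵢ, 10) = 8 + 10 + 3 + 10 + 2 + 1 + 3 + 2 + 1 + 10 + 10 + 10 = 70.
Draw number 70 + 1 = 71 must push one box to 11.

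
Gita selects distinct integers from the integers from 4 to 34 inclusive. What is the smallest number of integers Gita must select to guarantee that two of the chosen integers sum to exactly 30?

21

A set avoiding the sum 30 can contain at most one of each pair {x, 30−x}, plus the 9 elements whose complement lies outside the range or equal to its own complement.
The integers 15, …, 34 (20 of them) are such a set: any two sum to at least 15+16 = 31 > 30.
By the pigeonhole principle, any 21st integer completes one of the 11 pairs, so 21 choices force a sum of 30.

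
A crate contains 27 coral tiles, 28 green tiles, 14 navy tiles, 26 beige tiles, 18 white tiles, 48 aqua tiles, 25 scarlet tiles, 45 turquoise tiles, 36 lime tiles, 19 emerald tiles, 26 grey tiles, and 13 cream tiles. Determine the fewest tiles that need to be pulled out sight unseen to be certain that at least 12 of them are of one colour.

Pigeonhole: the 12 colours are the holes; the tiles drawn are the pigeons.
To avoid 12 of any one colour, the worst case takes at most 11 of each colour.
That gives 11 + 11 + 11 + 11 + 11 + 11 + 11 + 11 + 11 + 11 + 11 + 11 = 132 tiles with no colour reaching 12.
The next tile forces some colour to 12, so 132 + 1 = 133.

133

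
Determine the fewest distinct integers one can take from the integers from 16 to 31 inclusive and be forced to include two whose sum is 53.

Group the elements by complementary pair {x, 53−x}: {22,31}, {23,30}, {24,29}, …, giving 5 two-element pairs and 6 integers whose partner 53−x falls outside [16,31].
Pigeonhole: treating each of those 11 groups as a pigeonhole, one can pick one integer per group — 11 integers — with no two summing to 53.
The 12th integer lands in an occupied pair, forcing a sum of 53.

12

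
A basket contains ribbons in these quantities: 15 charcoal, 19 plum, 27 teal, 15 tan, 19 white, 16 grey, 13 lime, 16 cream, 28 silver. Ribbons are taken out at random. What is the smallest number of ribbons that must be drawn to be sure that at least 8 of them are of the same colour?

64

An adversary could hand out at most 7 ribbons per colour: 7 + 7 + 7 + 7 + 7 + 7 + 7 + 7 + 7 = 63 ribbons and still no colour has 8.
By pigeonhole, one more ribbon lands in a colour already at 7, so 64 draws are enough and 63 are not.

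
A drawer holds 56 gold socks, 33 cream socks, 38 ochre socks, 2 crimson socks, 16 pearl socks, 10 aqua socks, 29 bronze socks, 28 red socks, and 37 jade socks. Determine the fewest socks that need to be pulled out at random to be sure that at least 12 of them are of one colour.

90

By pigeonhole, the 9 colours are the holes; the socks drawn are the pigeons.
To avoid 12 of any one colour, the worst case takes at most 11 of each colour, or every sock of a colour that has fewer than 11.
That gives 11 + 11 + 11 + 2 + 11 + 10 + 11 + 11 + 11 = 89 socks with no colour reaching 12.
The next sock forces some colour to 12, so 89 + 1 = 90.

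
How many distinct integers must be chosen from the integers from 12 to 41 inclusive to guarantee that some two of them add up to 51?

17

Two chosen integers sum to 51 exactly when both halves of some pair {x, 51−x} with 12 ≤ x ≤ 51−x ≤ 39 are chosen — 14 such pairs.
The remaining 2 elements (those with no distinct partner in range) can never complete a 51-sum, so the worst case takes all of them and one from each pair: 2 + 14 = 16.
By pigeonhole, the 17th integer has to be the second member of some pair, so 16 + 1 = 17.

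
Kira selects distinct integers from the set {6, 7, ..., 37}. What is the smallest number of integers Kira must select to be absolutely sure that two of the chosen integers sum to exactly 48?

Two chosen integers sum to 48 exactly when both halves of some pair {x, 48−x} with 11 ≤ x ≤ 48−x ≤ 37 are chosen — 13 such pairs.
The remaining 6 elements (those with no distinct partner in range) can never complete a 48-sum, so the worst case takes all of them and one from each pair: 6 + 13 = 19.
By the pigeonhole principle, the 20th integer has to be the second member of some pair, so 19 + 1 = 20.

20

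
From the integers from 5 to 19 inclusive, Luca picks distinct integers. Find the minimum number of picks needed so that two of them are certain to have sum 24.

9

Group the elements by complementary pair {x, 24−x}: {5,19}, {6,18}, {7,17}, …, giving 7 two-element pairs and the single value 12 (it cannot pair with itself since the integers are distinct).
Pigeonhole: treating each of those 8 groups as a pigeonhole, one can pick one integer per group — 8 integers — with no two summing to 24.
The 9th integer lands in an occupied pair, forcing a sum of 24.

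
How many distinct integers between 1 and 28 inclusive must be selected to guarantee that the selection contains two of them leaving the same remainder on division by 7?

8

The 7 residue classes mod 7 are the pigeonholes.
With 7 integers one could put 1 in each residue class and have no class reach 2.
The 8th integer pushes some class to 2, so 7·1 + 1 = 8.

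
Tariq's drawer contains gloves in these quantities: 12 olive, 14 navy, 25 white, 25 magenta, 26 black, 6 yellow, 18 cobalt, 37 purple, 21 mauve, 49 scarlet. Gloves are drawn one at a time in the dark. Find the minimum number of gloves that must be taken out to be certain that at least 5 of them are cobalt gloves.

In the worst case for collecting cobalt gloves, every non-cobalt glove comes out first.
There are 12 + 14 + 25 + 25 + 26 + 6 + 37 + 21 + 49 = 215 non-cobalt gloves altogether.
After those, each further glove must be cobalt, so 215 + 5 = 220 draws guarantee 5 cobalt gloves.

220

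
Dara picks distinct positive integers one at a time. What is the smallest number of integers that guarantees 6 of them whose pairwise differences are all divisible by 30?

151

Integers whose pairwise differences are multiples of 30 are exactly those sharing a remainder mod 30. Pigeonhole: the 30 residue classes mod 30 are the pigeonholes.
With 150 integers one could put 5 in each residue class and have no class reach 6.
The 151st integer pushes some class to 6, so 30·5 + 1 = 151.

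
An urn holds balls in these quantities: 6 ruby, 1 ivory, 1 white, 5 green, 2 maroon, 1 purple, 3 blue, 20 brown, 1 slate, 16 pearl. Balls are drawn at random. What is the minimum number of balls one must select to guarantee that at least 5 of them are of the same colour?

By pigeonhole, the 10 colours are the holes; the balls drawn are the pigeons.
To avoid 5 of any one colour, the worst case takes at most 4 of each colour, or every ball of a colour that has fewer than 4.
That gives 4 + 1 + 1 + 4 + 2 + 1 + 3 + 4 + 1 + 4 = 25 balls with no colour reaching 5.
The next ball forces some colour to 5, so 25 + 1 = 26.

26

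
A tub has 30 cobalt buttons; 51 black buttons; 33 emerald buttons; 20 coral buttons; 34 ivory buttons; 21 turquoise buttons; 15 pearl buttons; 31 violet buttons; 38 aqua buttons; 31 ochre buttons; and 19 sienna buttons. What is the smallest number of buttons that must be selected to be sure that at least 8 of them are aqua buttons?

293

In the worst case for collecting aqua buttons, every non-aqua button comes out first.
There are 30 + 51 + 33 + 20 + 34 + 21 + 15 + 31 + 31 + 19 = 285 non-aqua buttons altogether.
After those, each further button must be aqua, so 285 + 8 = 293 draws guarantee 8 aqua buttons.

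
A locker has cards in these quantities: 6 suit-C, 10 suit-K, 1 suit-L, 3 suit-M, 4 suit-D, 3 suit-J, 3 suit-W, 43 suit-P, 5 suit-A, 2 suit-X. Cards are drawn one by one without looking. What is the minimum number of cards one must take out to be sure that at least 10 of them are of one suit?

46

Put each drawn card into a box by suit. The largest draw with every box below 10 takes min(count, 9) from each suit; suits with fewer than 9 contribute all they have.
Σ min(cᵢ, 9) = 6 + 9 + 1 + 3 + 4 + 3 + 3 + 9 + 5 + 2 = 45.
Draw number 45 + 1 = 46 must push one box to 10.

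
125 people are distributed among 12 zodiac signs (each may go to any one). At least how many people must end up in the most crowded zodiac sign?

The 12 zodiac signs are the holes and the 125 people are the pigeons.
If every zodiac sign held at most 10 people, the total would be at most 12 × 10 = 120, which is less than 125.
So some zodiac sign holds at least ⌈125/12⌉ = 11 people.

11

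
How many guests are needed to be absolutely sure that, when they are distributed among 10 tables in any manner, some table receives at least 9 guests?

With 80 guests one could put exactly 8 in each of the 10 tables, and no table would reach 9.
One more guest must land in a table that already has 8, giving it 9.
So 10 × 8 + 1 = 81 guests are required.

81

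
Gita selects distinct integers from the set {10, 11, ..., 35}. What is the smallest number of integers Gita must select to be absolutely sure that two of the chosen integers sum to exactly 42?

16

A set avoiding the sum 42 can contain at most one of each pair {x, 42−x}, plus the 4 elements whose complement lies outside the range or equal to its own complement.
The integers 21, …, 35 (15 of them) are such a set: any two sum to at least 21+22 = 43 > 42.
Any 16th integer completes one of the 11 pairs, so 16 choices force a sum of 42.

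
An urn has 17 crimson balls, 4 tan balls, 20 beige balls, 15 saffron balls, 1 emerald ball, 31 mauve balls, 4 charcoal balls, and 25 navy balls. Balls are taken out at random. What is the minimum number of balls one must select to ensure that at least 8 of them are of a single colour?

An adversary could hand out at most 7 balls per colour (tan, emerald, charcoal run out sooner): 7 + 4 + 7 + 7 + 1 + 7 + 4 + 7 = 44 balls and still no colour has 8.
Pigeonhole: one more ball lands in a colour already at 7, so 45 draws are enough and 44 are not.

45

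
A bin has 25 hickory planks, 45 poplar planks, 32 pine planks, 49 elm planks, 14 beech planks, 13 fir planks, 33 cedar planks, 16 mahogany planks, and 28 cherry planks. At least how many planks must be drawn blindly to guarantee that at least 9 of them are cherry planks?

In the worst case for collecting cherry planks, every non-cherry plank comes out first.
There are 25 + 45 + 32 + 49 + 14 + 13 + 33 + 16 = 227 non-cherry planks altogether.
After those, each further plank must be cherry, so 227 + 9 = 236 draws guarantee 9 cherry planks.

236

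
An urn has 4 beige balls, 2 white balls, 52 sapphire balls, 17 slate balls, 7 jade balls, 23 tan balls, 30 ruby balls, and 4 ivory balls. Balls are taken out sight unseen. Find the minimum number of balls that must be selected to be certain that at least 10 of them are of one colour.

Pigeonhole: the 8 colours are the holes; the balls drawn are the pigeons.
To avoid 10 of any one colour, the worst case takes at most 9 of each colour, or every ball of a colour that has fewer than 9.
That gives 4 + 2 + 9 + 9 + 7 + 9 + 9 + 4 = 53 balls with no colour reaching 10.
The next ball forces some colour to 10, so 53 + 1 = 54.

54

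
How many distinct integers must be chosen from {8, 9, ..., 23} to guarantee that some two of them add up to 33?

Two chosen integers sum to 33 exactly when both halves of some pair {x, 33−x} with 10 ≤ x ≤ 33−x ≤ 23 are chosen — 7 such pairs.
The remaining 2 elements (those with no distinct partner in range) can never complete a 33-sum, so the worst case takes all of them and one from each pair: 2 + 7 = 9.
The 10th integer has to be the second member of some pair, so 9 + 1 = 10.

10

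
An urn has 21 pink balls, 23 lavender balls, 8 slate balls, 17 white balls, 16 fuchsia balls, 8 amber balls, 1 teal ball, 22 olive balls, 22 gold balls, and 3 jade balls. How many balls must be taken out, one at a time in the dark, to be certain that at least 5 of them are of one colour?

An adversary could hand out at most 4 balls per colour (teal, jade run out sooner): 4 + 4 + 4 + 4 + 4 + 4 + 1 + 4 + 4 + 3 = 36 balls and still no colour has 5.
By the pigeonhole principle, one more ball lands in a colour already at 4, so 37 draws are enough and 36 are not.

37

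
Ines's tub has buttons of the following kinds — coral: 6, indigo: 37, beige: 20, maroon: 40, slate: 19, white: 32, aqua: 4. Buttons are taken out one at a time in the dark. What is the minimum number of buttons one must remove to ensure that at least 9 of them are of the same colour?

An adversary could hand out at most 8 buttons per colour (coral, aqua run out sooner): 6 + 8 + 8 + 8 + 8 + 8 + 4 = 50 buttons and still no colour has 9.
One more button lands in a colour already at 8, so 51 draws are enough and 50 are not.

51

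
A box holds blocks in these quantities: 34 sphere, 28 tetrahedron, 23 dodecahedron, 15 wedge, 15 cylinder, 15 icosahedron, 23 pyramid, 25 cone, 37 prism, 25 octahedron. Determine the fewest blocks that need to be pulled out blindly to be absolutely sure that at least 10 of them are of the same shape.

91

Pigeonhole: put each drawn block into a box by shape. The largest draw with every box below 10 takes min(count, 9) from each shape.
Σ min(cᵢ, 9) = 9 + 9 + 9 + 9 + 9 + 9 + 9 + 9 + 9 + 9 = 90.
Draw number 90 + 1 = 91 must push one box to 10.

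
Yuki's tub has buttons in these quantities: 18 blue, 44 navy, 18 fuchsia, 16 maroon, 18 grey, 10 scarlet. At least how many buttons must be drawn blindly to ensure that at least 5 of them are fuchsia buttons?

111

In the worst case for collecting fuchsia buttons, every non-fuchsia button comes out first.
There are 18 + 44 + 16 + 18 + 10 = 106 non-fuchsia buttons altogether.
After those, each further button must be fuchsia, so 106 + 5 = 111 draws guarantee 5 fuchsia buttons.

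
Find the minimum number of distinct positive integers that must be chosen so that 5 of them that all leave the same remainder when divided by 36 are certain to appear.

145

The 36 residue classes mod 36 are the pigeonholes.
With 144 integers one could put 4 in each residue class and have no class reach 5.
The 145th integer pushes some class to 5, so 36·4 + 1 = 145.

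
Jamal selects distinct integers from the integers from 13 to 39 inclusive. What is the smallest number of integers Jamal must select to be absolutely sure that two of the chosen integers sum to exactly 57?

17

Group the elements by complementary pair {x, 57−x}: {18,39}, {19,38}, {20,37}, …, giving 11 two-element pairs and 5 integers whose partner 57−x falls outside [13,39].
Pigeonhole: treating each of those 16 groups as a pigeonhole, one can pick one integer per group — 16 integers — with no two summing to 57.
The 17th integer lands in an occupied pair, forcing a sum of 57.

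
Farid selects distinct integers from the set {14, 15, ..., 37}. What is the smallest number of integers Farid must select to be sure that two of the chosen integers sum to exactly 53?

14

A set avoiding the sum 53 can contain at most one of each pair {x, 53−x}, plus the 2 elements whose complement lies outside the range.
The integers 14, …, 26 (13 of them) are such a set: any two sum to at least 14+15 = 29 and at most 25+26 = 51 < 53.
Any 14th integer completes one of the 11 pairs, so 14 choices force a sum of 53.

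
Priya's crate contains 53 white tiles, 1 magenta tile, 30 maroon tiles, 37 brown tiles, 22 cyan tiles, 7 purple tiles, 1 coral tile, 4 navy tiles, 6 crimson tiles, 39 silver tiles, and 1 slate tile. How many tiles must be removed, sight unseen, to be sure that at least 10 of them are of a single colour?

Put each drawn tile into a box by colour. The largest draw with every box below 10 takes min(count, 9) from each colour; colours with fewer than 9 contribute all they have.
Σ min(cᵢ, 9) = 9 + 1 + 9 + 9 + 9 + 7 + 1 + 4 + 6 + 9 + 1 = 65.
Draw number 65 + 1 = 66 must push one box to 10.

66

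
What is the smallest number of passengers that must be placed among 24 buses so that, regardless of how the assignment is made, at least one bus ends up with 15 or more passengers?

With 336 passengers one could put exactly 14 in each of the 24 buses, and no bus would reach 15.
Pigeonhole: one more passenger must land in a bus that already has 14, giving it 15.
So 24 × 14 + 1 = 337 passengers are required.

337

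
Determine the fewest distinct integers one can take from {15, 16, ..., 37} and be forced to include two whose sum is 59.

16

A set avoiding the sum 59 can contain at most one of each pair {x, 59−x}, plus the 7 elements whose complement lies outside the range.
The integers 15, …, 29 (15 of them) are such a set: any two sum to at least 15+16 = 31 and at most 28+29 = 57 < 59.
Pigeonhole: any 16th integer completes one of the 8 pairs, so 16 choices force a sum of 59.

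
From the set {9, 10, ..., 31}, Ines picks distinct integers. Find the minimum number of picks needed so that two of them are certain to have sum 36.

15

A set avoiding the sum 36 can contain at most one of each pair {x, 36−x}, plus the 5 elements whose complement lies outside the range or equal to its own complement.
The integers 18, …, 31 (14 of them) are such a set: any two sum to at least 18+19 = 37 > 36.
Any 15th integer completes one of the 9 pairs, so 15 choices force a sum of 36.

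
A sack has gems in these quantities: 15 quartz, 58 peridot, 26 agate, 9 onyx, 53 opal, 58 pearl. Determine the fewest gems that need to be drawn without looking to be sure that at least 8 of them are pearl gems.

169

In the worst case for collecting pearl gems, every non-pearl gem comes out first.
There are 15 + 58 + 26 + 9 + 53 = 161 non-pearl gems altogether.
After those, each further gem must be pearl, so 161 + 8 = 169 draws guarantee 8 pearl gems.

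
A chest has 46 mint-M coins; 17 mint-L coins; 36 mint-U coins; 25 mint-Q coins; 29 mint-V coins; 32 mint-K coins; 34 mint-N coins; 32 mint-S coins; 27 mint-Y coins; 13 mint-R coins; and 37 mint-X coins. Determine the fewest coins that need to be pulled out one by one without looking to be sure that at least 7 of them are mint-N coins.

In the worst case for collecting mint-N coins, every non-mint-N coin comes out first.
There are 46 + 17 + 36 + 25 + 29 + 32 + 32 + 27 + 13 + 37 = 294 non-mint-N coins altogether.
After those, each further coin must be mint-N, so 294 + 7 = 301 draws guarantee 7 mint-N coins.

301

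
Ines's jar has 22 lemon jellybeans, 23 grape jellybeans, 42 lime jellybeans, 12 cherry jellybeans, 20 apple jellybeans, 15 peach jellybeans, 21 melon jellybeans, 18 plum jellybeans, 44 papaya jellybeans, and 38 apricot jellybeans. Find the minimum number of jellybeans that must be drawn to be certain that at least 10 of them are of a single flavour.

91

By the pigeonhole principle, put each drawn jellybean into a box by flavour. The largest draw with every box below 10 takes min(count, 9) from each flavour.
Σ min(cᵢ, 9) = 9 + 9 + 9 + 9 + 9 + 9 + 9 + 9 + 9 + 9 = 90.
Draw number 90 + 1 = 91 must push one box to 10.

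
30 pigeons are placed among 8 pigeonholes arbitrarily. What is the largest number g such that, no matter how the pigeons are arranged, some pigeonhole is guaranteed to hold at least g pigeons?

4

Pigeonhole: the 8 pigeonholes are the holes and the 30 pigeons are the pigeons.
If every pigeonhole held at most 3 pigeons, the total would be at most 8 × 3 = 24, which is less than 30.
So some pigeonhole holds at least ⌈30/8⌉ = 4 pigeons.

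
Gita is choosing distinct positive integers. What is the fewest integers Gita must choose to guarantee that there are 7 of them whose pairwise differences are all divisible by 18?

109

Integers whose pairwise differences are multiples of 18 are exactly those sharing a remainder mod 18. The 18 residue classes mod 18 are the pigeonholes.
With 108 integers one could put 6 in each residue class and have no class reach 7.
The 109th integer pushes some class to 7, so 18·6 + 1 = 109.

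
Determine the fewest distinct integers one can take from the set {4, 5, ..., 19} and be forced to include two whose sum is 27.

11

A set avoiding the sum 27 can contain at most one of each pair {x, 27−x}, plus the 4 elements whose complement lies outside the range.
The integers 4, …, 13 (10 of them) are such a set: any two sum to at least 4+5 = 9 and at most 12+13 = 25 < 27.
Any 11th integer completes one of the 6 pairs, so 11 choices force a sum of 27.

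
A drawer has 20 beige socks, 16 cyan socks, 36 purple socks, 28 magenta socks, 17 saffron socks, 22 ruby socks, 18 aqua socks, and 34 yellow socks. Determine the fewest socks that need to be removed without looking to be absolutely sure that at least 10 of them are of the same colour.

The 8 colours are the holes; the socks drawn are the pigeons.
To avoid 10 of any one colour, the worst case takes at most 9 of each colour.
That gives 9 + 9 + 9 + 9 + 9 + 9 + 9 + 9 = 72 socks with no colour reaching 10.
The next sock forces some colour to 10, so 72 + 1 = 73.

73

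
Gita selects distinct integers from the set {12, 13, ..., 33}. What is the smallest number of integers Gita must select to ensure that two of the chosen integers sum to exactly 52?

16

A set avoiding the sum 52 can contain at most one of each pair {x, 52−x}, plus the 8 elements whose complement lies outside the range or equal to its own complement.
The integers 12, …, 26 (15 of them) are such a set: any two sum to at least 12+13 = 25 and at most 25+26 = 51 < 52.
By pigeonhole, any 16th integer completes one of the 7 pairs, so 16 choices force a sum of 52.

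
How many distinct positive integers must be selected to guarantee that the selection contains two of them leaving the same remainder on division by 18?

19

By the pigeonhole principle, the 18 residue classes mod 18 are the pigeonholes.
With 18 integers one could put 1 in each residue class and have no class reach 2.
The 19th integer pushes some class to 2, so 18·1 + 1 = 19.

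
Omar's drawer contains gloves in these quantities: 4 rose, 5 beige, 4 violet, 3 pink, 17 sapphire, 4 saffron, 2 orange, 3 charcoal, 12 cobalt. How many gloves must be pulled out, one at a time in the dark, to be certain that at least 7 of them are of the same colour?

38

Put each drawn glove into a box by colour. The largest draw with every box below 7 takes min(count, 6) from each colour; colours with fewer than 6 contribute all they have.
Σ min(cᵢ, 6) = 4 + 5 + 4 + 3 + 6 + 4 + 2 + 3 + 6 = 37.
Draw number 37 + 1 = 38 must push one box to 7.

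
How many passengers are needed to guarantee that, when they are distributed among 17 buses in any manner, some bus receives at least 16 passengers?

With 255 passengers one could put exactly 15 in each of the 17 buses, and no bus would reach 16.
By pigeonhole, one more passenger must land in a bus that already has 15, giving it 16.
So 17 × 15 + 1 = 256 passengers are required.

256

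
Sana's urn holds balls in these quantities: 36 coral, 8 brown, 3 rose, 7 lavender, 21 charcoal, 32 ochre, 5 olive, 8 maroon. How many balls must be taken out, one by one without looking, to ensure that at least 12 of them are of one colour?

Put each drawn ball into a box by colour. The largest draw with every box below 12 takes min(count, 11) from each colour; colours with fewer than 11 contribute all they have.
Σ min(cᵢ, 11) = 11 + 8 + 3 + 7 + 11 + 11 + 5 + 8 = 64.
Draw number 64 + 1 = 65 must push one box to 12.

65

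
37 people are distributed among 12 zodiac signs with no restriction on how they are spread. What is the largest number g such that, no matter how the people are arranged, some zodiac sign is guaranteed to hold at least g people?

The 12 zodiac signs are the holes and the 37 people are the pigeons.
If every zodiac sign held at most 3 people, the total would be at most 12 × 3 = 36, which is less than 37.
So some zodiac sign holds at least ⌈37/12⌉ = 4 people.

4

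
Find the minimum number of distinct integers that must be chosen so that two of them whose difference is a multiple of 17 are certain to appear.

Integers whose pairwise differences are multiples of 17 are exactly those sharing a remainder mod 17. By pigeonhole, the 17 residue classes mod 17 are the pigeonholes.
With 17 integers one could put 1 in each residue class and have no class reach 2.
The 18th integer pushes some class to 2, so 17·1 + 1 = 18.

18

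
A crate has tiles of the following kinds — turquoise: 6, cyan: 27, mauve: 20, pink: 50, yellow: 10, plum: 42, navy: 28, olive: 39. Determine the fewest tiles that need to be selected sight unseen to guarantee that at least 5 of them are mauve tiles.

207

In the worst case for collecting mauve tiles, every non-mauve tile comes out first.
There are 6 + 27 + 50 + 10 + 42 + 28 + 39 = 202 non-mauve tiles altogether.
After those, each further tile must be mauve, so 202 + 5 = 207 draws guarantee 5 mauve tiles.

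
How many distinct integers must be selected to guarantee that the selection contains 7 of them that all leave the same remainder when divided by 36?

The 36 residue classes mod 36 are the pigeonholes.
With 216 integers one could put 6 in each residue class and have no class reach 7.
The 217th integer pushes some class to 7, so 36·6 + 1 = 217.

217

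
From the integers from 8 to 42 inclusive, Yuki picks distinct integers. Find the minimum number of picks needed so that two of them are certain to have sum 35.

A set avoiding the sum 35 can contain at most one of each pair {x, 35−x}, plus the 15 elements whose complement lies outside the range.
The integers 18, …, 42 (25 of them) are such a set: any two sum to at least 18+19 = 37 > 35.
By pigeonhole, any 26th integer completes one of the 10 pairs, so 26 choices force a sum of 35.

26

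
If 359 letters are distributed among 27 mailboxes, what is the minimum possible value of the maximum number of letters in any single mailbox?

By pigeonhole, the 27 mailboxes are the holes and the 359 letters are the pigeons.
If every mailbox held at most 13 letters, the total would be at most 27 × 13 = 351, which is less than 359.
So some mailbox holds at least ⌈359/27⌉ = 14 letters.

14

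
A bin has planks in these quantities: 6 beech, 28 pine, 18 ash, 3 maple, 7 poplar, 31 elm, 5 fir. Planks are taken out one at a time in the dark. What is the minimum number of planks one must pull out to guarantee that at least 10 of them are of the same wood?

The 7 woods are the holes; the planks drawn are the pigeons.
To avoid 10 of any one wood, the worst case takes at most 9 of each wood, or every plank of a wood that has fewer than 9.
That gives 6 + 9 + 9 + 3 + 7 + 9 + 5 = 48 planks with no wood reaching 10.
The next plank forces some wood to 10, so 48 + 1 = 49.

49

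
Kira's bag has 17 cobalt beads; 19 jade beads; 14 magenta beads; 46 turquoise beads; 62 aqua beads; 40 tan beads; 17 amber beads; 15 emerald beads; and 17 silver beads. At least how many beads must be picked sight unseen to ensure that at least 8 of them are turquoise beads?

209

In the worst case for collecting turquoise beads, every non-turquoise bead comes out first.
There are 17 + 19 + 14 + 62 + 40 + 17 + 15 + 17 = 201 non-turquoise beads altogether.
After those, each further bead must be turquoise, so 201 + 8 = 209 draws guarantee 8 turquoise beads.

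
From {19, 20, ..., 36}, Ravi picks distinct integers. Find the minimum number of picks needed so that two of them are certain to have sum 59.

Two chosen integers sum to 59 exactly when both halves of some pair {x, 59−x} with 23 ≤ x ≤ 59−x ≤ 36 are chosen — 7 such pairs.
The remaining 4 elements (those with no distinct partner in range) can never complete a 59-sum, so the worst case takes all of them and one from each pair: 4 + 7 = 11.
By the pigeonhole principle, the 12th integer has to be the second member of some pair, so 11 + 1 = 12.

12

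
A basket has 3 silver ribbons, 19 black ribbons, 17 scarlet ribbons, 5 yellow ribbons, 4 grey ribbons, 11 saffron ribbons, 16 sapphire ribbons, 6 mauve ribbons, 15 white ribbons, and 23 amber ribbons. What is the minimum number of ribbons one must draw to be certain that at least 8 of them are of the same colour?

61

An adversary could hand out at most 7 ribbons per colour (4 colours run out sooner): 3 + 7 + 7 + 5 + 4 + 7 + 7 + 6 + 7 + 7 = 60 ribbons and still no colour has 8.
One more ribbon lands in a colour already at 7, so 61 draws are enough and 60 are not.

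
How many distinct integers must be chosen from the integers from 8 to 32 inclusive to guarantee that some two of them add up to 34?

17

Group the elements by complementary pair {x, 34−x}: {8,26}, {9,25}, {10,24}, …, giving 9 two-element pairs, the single value 17 (it cannot pair with itself since the integers are distinct), and 6 integers whose partner 34−x falls outside [8,32].
Pigeonhole: treating each of those 16 groups as a pigeonhole, one can pick one integer per group — 16 integers — with no two summing to 34.
The 17th integer lands in an occupied pair, forcing a sum of 34.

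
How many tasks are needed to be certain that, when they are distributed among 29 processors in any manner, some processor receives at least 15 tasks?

407

With 406 tasks one could put exactly 14 in each of the 29 processors, and no processor would reach 15.
By the pigeonhole principle, one more task must land in a processor that already has 14, giving it 15.
So 29 × 14 + 1 = 407 tasks are required.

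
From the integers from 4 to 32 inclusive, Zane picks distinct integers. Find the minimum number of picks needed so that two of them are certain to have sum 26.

21

Group the elements by complementary pair {x, 26−x}: {4,22}, {5,21}, {6,20}, …, giving 9 two-element pairs, the single value 13 (it cannot pair with itself since the integers are distinct), and 10 integers whose partner 26−x falls outside [4,32].
Treating each of those 20 groups as a pigeonhole, one can pick one integer per group — 20 integers — with no two summing to 26.
The 21st integer lands in an occupied pair, forcing a sum of 26.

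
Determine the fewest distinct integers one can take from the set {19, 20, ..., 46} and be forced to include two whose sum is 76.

Two chosen integers sum to 76 exactly when both halves of some pair {x, 76−x} with 30 ≤ x ≤ 76−x ≤ 46 are chosen — 8 such pairs.
The remaining 12 elements (those with no distinct partner in range) can never complete a 76-sum, so the worst case takes all of them and one from each pair: 12 + 8 = 20.
By the pigeonhole principle, the 21st integer has to be the second member of some pair, so 20 + 1 = 21.

21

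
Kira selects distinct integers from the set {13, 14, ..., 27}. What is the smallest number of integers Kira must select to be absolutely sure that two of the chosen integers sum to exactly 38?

Two chosen integers sum to 38 exactly when both halves of some pair {x, 38−x} with 13 ≤ x ≤ 38−x ≤ 25 are chosen — 6 such pairs.
The remaining 3 elements (those with no distinct partner in range) can never complete a 38-sum, so the worst case takes all of them and one from each pair: 3 + 6 = 9.
The 10th integer has to be the second member of some pair, so 9 + 1 = 10.

10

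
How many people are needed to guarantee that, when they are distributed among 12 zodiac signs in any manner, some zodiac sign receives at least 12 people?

133

With 132 people one could put exactly 11 in each of the 12 zodiac signs, and no zodiac sign would reach 12.
One more person must land in a zodiac sign that already has 11, giving it 12.
So 12 × 11 + 1 = 133 people are required.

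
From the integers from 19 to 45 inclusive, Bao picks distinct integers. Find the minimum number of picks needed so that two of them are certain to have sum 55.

19

A set avoiding the sum 55 can contain at most one of each pair {x, 55−x}, plus the 9 elements whose complement lies outside the range.
The integers 28, …, 45 (18 of them) are such a set: any two sum to at least 28+29 = 57 > 55.
Pigeonhole: any 19th integer completes one of the 9 pairs, so 19 choices force a sum of 55.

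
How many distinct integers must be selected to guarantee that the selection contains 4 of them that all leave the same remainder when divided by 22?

67

The 22 residue classes mod 22 are the pigeonholes.
With 66 integers one could put 3 in each residue class and have no class reach 4.
The 67th integer pushes some class to 4, so 22·3 + 1 = 67.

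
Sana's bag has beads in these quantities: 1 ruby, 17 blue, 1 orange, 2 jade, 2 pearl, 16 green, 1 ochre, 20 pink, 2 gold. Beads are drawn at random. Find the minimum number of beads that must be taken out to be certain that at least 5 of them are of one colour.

22

By pigeonhole, the 9 colours are the holes; the beads drawn are the pigeons.
To avoid 5 of any one colour, the worst case takes at most 4 of each colour, or every bead of a colour that has fewer than 4.
That gives 1 + 4 + 1 + 2 + 2 + 4 + 1 + 4 + 2 = 21 beads with no colour reaching 5.
The next bead forces some colour to 5, so 21 + 1 = 22.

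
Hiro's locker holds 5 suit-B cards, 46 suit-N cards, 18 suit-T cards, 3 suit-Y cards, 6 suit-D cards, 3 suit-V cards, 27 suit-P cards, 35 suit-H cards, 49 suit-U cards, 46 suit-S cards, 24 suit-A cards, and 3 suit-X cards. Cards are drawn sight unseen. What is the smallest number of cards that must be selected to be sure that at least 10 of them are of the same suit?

An adversary could hand out at most 9 cards per suit (5 suits run out sooner): 5 + 9 + 9 + 3 + 6 + 3 + 9 + 9 + 9 + 9 + 9 + 3 = 83 cards and still no suit has 10.
One more card lands in a suit already at 9, so 84 draws are enough and 83 are not.

84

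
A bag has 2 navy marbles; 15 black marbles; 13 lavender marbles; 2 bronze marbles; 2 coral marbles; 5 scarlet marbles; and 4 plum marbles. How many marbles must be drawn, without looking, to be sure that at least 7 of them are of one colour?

28

An adversary could hand out at most 6 marbles per colour (5 colours run out sooner): 2 + 6 + 6 + 2 + 2 + 5 + 4 = 27 marbles and still no colour has 7.
By pigeonhole, one more marble lands in a colour already at 6, so 28 draws are enough and 27 are not.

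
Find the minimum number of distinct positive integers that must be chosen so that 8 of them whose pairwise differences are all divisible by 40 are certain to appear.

Integers whose pairwise differences are multiples of 40 are exactly those sharing a remainder mod 40. By pigeonhole, the 40 residue classes mod 40 are the pigeonholes.
With 280 integers one could put 7 in each residue class and have no class reach 8.
The 281st integer pushes some class to 8, so 40·7 + 1 = 281.

281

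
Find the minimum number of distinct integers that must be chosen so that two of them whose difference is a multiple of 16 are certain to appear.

Integers whose pairwise differences are multiples of 16 are exactly those sharing a remainder mod 16. The 16 residue classes mod 16 are the pigeonholes.
With 16 integers one could put 1 in each residue class and have no class reach 2.
The 17th integer pushes some class to 2, so 16·1 + 1 = 17.

17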